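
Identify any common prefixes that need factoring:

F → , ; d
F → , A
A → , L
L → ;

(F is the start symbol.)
Yes, F has productions with common prefix ','

Left-factoring is needed when two productions for the same non-terminal
share a common prefix on the right-hand side.

Productions for F:
  F → , ; d
  F → , A

Found common prefix ',' in productions for F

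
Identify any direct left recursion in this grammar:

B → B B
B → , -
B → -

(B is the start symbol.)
Yes, B is left-recursive

Direct left recursion occurs when N → N α for some non-terminal N (the right-hand side begins with the left-hand side itself).

B → B B: LEFT RECURSIVE (starts with B)
B → , -: starts with ','
B → -: starts with '-'

The grammar has direct left recursion on: B.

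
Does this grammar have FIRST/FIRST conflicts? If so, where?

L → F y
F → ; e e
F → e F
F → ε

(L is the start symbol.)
A FIRST/FIRST conflict occurs when two productions N → α and N → β for the same non-terminal have FIRST(α) ∩ FIRST(β) ≠ ∅ (with ε ∈ FIRST of a nullable right-hand side, so two nullable alternatives also conflict).

Productions for F:
  F → ; e e: FIRST = { ';' }
  F → e F: FIRST = { 'e' }
  F → ε: FIRST = { ε }
L has only one production, so no FIRST/FIRST conflict is possible there.

All alternatives of each non-terminal have pairwise disjoint FIRST sets.

Answer: No FIRST/FIRST conflicts.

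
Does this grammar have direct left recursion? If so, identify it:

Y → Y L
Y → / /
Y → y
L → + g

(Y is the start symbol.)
Yes, Y is left-recursive

Direct left recursion occurs when N → N α for some non-terminal N (the right-hand side begins with the left-hand side itself).

Y → Y L: LEFT RECURSIVE (starts with Y)
Y → / /: starts with '/'
Y → y: starts with y
L → + g: starts with '+'

The grammar has direct left recursion on: Y.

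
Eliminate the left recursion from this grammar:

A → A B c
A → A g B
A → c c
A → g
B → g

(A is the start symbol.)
A → c c A'
A → g A'
A' → B c A'
A' → g B A'
A' → ε
B → g

A is directly left-recursive. The standard transformation for
  A → A α₁ | ... | A α_m | β₁ | ... | β_n
is
  A  → β₁ A' | ... | β_n A'
  A' → α₁ A' | ... | α_m A' | ε

A → c c becomes A → c c A'
A → g becomes A → g A'
A → A B c becomes A' → B c A'
A → A g B becomes A' → g B A'
Add A' → ε

Productions for other non-terminals are unchanged:
  B → g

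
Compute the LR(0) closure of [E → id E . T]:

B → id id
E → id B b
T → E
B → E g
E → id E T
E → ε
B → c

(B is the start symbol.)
To compute CLOSURE, for each item [A → α.Bβ] where B is a non-terminal, add [B → .γ] for all productions B → γ; repeat for the newly added items until nothing changes.

Start with: [E → id E . T]
  [E → id E . T] has the dot before T: add [T → . E]
  [T → . E] has the dot before E: add [E → . id B b], [E → . id E T], [E → .]
No further items can be added.

CLOSURE = { [E → . id B b], [E → . id E T], [E → .], [E → id E . T], [T → . E] }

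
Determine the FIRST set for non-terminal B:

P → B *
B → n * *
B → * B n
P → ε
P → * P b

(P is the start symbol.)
To compute FIRST(B), examine every production with B on the left-hand side, reading each right-hand side left to right until a non-nullable symbol is reached.

From B → n * *:
  - n is a terminal: add 'n' and stop
From B → * B n:
  - '*' is a terminal: add '*' and stop

Collecting: FIRST(B) = { '*', 'n' }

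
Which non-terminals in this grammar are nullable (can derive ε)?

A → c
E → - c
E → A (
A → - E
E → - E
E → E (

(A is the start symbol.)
None

There are no ε-productions, so no non-terminal can derive ε.
No non-terminals are nullable.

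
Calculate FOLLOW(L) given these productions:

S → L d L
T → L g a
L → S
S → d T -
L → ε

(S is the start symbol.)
{ $, 'd', 'g' }

In S → L d L: L is followed by d L, add FIRST(d L) \ {ε} = { 'd' }
In S → L d L: L is at the end, add FOLLOW(S)
In T → L g a: L is followed by g a, add FIRST(g a) \ {ε} = { 'g' }

The FOLLOW sets referred to above (computed the same way, to a fixed point):
  FOLLOW(S) = { $, 'd', 'g' }

Taking the union: FOLLOW(L) = { $, 'd', 'g' }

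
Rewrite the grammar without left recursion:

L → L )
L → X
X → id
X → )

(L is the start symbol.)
L → X L'
L' → ) L'
L' → ε
X → id
X → )

L is directly left-recursive. The standard transformation for
  A → A α₁ | ... | A α_m | β₁ | ... | β_n
is
  A  → β₁ A' | ... | β_n A'
  A' → α₁ A' | ... | α_m A' | ε

L → X becomes L → X L'
L → L ) becomes L' → ) L'
Add L' → ε

Productions for other non-terminals are unchanged:
  X → id
  X → )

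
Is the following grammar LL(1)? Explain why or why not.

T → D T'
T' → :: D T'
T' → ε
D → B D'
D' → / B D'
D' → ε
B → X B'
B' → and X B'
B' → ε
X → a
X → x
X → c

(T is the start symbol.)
Yes, the grammar is LL(1).

A grammar is LL(1) if for each non-terminal N with multiple productions, the predict sets of those productions are pairwise disjoint, where PREDICT(N → α) = (FIRST(α) \ {ε}) ∪ (FOLLOW(N) if α ⇒* ε).

Relevant sets:
  FOLLOW(T') = { $ }
  FOLLOW(D') = { $, '::' }
  FOLLOW(B') = { $, '/', '::' }

For T':
  PREDICT(T' → :: D T') = { '::' }
  PREDICT(T' → ε) = { $ }
For D':
  PREDICT(D' → '/' B D') = { '/' }
  PREDICT(D' → ε) = { $, '::' }
For B':
  PREDICT(B' → and X B') = { 'and' }
  PREDICT(B' → ε) = { $, '/', '::' }
For X:
  PREDICT(X → a) = { 'a' }
  PREDICT(X → x) = { 'x' }
  PREDICT(X → c) = { 'c' }
T, D, B have a single production, so nothing to check there.

All predict sets are disjoint. The grammar IS LL(1).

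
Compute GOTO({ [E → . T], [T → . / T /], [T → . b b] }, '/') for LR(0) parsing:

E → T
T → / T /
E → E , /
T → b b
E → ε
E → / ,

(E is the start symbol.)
GOTO(I, '/') = CLOSURE({ [A → αX.β] : [A → α.Xβ] ∈ I, X = '/' })

Items with dot before '/', with the dot advanced:
  [T → . / T /] → [T → / . T /]
Closure of the advanced items:
  [T → / . T /] has the dot before T: add [T → . / T /], [T → . b b]

GOTO = { [T → . / T /], [T → . b b], [T → / . T /] }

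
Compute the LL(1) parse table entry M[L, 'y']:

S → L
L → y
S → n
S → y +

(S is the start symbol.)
To find M[L, 'y'], we find productions for L where 'y' is in the predict set (PREDICT(N → α) = (FIRST(α) \ {ε}) ∪ (FOLLOW(N) if α ⇒* ε)).

L → y: PREDICT = { 'y' }
  'y' is in predict set, so this production goes in M[L, 'y']

M[L, 'y'] = L → y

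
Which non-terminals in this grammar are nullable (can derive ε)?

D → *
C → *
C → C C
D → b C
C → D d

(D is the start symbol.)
None

There are no ε-productions, so no non-terminal can derive ε.
No non-terminals are nullable.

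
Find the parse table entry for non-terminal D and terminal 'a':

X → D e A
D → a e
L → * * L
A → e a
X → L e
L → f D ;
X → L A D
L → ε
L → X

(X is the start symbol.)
To find M[D, 'a'], we find productions for D where 'a' is in the predict set (PREDICT(N → α) = (FIRST(α) \ {ε}) ∪ (FOLLOW(N) if α ⇒* ε)).

D → a e: PREDICT = { 'a' }
  'a' is in predict set, so this production goes in M[D, 'a']

M[D, 'a'] = D → a e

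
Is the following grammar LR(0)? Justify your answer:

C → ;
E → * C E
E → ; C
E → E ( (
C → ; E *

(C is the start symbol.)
No. Shift-reduce conflict between [C → ; .] and [E → . * C E]

A grammar is LR(0) if no state in the canonical LR(0) collection has:
  - both a shift item (dot before a terminal) and a complete item (shift-reduce conflict), or
  - two or more complete items (reduce-reduce conflict; the accept item [C' → C .] counts as a complete item here).

Augment with C' → C and build the canonical LR(0) collection (I0 = CLOSURE({[C' → . C]}), then GOTO on every symbol after a dot until no new states appear). It has 12 states:
  I0: { [C → . ; E *], [C → . ;], [C' → . C] }  — shift
  I1: { [C → ; . E *], [C → ; .], [E → . * C E], [E → . ; C], [E → . E ( (] }  — shift, reduce
  I2: { [C' → C .] }  — accept
  I3: { [C → . ; E *], [C → . ;], [E → * . C E] }  — shift
  I4: { [C → . ; E *], [C → . ;], [E → ; . C] }  — shift
  I5: { [C → ; E . *], [E → E . ( (] }  — shift
  I6: { [E → E ( . (] }  — shift
  I7: { [C → ; E * .] }  — reduce
  I8: { [E → E ( ( .] }  — reduce
  I9: { [E → ; C .] }  — reduce
  I10: { [E → * C . E], [E → . * C E], [E → . ; C], [E → . E ( (] }  — shift
  I11: { [E → * C E .], [E → E . ( (] }  — shift, reduce

Conflict in state I1:
  Shift-reduce conflict between [C → ; .] and [E → . * C E]
So the grammar is NOT LR(0).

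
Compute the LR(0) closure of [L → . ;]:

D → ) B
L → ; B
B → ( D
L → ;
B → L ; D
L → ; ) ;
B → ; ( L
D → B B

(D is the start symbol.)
{ [L → . ;] }

To compute CLOSURE, for each item [A → α.Bβ] where B is a non-terminal, add [B → .γ] for all productions B → γ; repeat for the newly added items until nothing changes.

Start with: [L → . ;]
The dot precedes the terminal ';', so nothing is added.

CLOSURE = { [L → . ;] }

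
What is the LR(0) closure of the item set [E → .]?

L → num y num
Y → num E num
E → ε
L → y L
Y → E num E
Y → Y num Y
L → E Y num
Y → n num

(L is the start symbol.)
{ [E → .] }

Start with: [E → .]
The dot is at the end, so nothing is added.

CLOSURE = { [E → .] }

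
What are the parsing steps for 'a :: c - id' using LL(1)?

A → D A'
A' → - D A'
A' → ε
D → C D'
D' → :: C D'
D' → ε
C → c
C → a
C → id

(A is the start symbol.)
Stack is shown with the top on the left.

Stack         Input          Action
-----------------------------------
A $           a :: c - id $  output A → D A'
D A' $        a :: c - id $  output D → C D'
C D' A' $     a :: c - id $  output C → a
a D' A' $     a :: c - id $  match 'a'
D' A' $       :: c - id $    output D' → :: C D'
:: C D' A' $  :: c - id $    match '::'
C D' A' $     c - id $       output C → c
c D' A' $     c - id $       match 'c'
D' A' $       - id $         output D' → ε
A' $          - id $         output A' → - D A'
- D A' $      - id $         match '-'
D A' $        id $           output D → C D'
C D' A' $     id $           output C → id
id D' A' $    id $           match 'id'
D' A' $       $              output D' → ε
A' $          $              output A' → ε
$             $              accept

The string is accepted.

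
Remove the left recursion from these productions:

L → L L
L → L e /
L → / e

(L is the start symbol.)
L → / e L'
L' → L L'
L' → e / L'
L' → ε

L is directly left-recursive. The standard transformation for
  A → A α₁ | ... | A α_m | β₁ | ... | β_n
is
  A  → β₁ A' | ... | β_n A'
  A' → α₁ A' | ... | α_m A' | ε

L → / e becomes L → / e L'
L → L L becomes L' → L L'
L → L e / becomes L' → e / L'
Add L' → ε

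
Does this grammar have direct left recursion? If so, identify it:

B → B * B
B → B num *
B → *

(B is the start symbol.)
B → B * B: LEFT RECURSIVE (starts with B)
B → B num *: LEFT RECURSIVE (starts with B)
B → *: starts with '*'

The grammar has direct left recursion on: B.

Answer: Yes, B is left-recursive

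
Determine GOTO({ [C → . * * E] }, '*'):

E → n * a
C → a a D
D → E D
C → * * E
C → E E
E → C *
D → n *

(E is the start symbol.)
{ [C → * . * E] }

GOTO(I, '*') = CLOSURE({ [A → αX.β] : [A → α.Xβ] ∈ I, X = '*' })

Items with dot before '*', with the dot advanced:
  [C → . * * E] → [C → * . * E]
Closure adds nothing (no advanced item has the dot before a non-terminal).

GOTO = { [C → * . * E] }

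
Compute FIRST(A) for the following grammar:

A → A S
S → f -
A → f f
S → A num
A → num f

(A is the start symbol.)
To compute FIRST(A), examine every production with A on the left-hand side, reading each right-hand side left to right until a non-nullable symbol is reached.

From A → A S:
  - A is the symbol being defined: contributes nothing new
    A is not nullable, so stop
From A → f f:
  - f is a terminal: add 'f' and stop
From A → num f:
  - num is a terminal: add 'num' and stop

Collecting: FIRST(A) = { 'f', 'num' }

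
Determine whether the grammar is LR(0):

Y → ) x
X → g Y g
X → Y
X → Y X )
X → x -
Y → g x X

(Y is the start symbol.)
No. Shift-reduce conflict between [X → Y .] and [X → . g Y g]

A grammar is LR(0) if no state in the canonical LR(0) collection has:
  - both a shift item (dot before a terminal) and a complete item (shift-reduce conflict), or
  - two or more complete items (reduce-reduce conflict; the accept item [Y' → Y .] counts as a complete item here).

Augment with Y' → Y and build the canonical LR(0) collection (I0 = CLOSURE({[Y' → . Y]}), then GOTO on every symbol after a dot until no new states appear). It has 15 states:
  I0: { [Y → . ) x], [Y → . g x X], [Y' → . Y] }  — shift
  I1: { [Y → ) . x] }  — shift
  I2: { [Y' → Y .] }  — accept
  I3: { [Y → g . x X] }  — shift
  I4: { [X → . Y X )], [X → . Y], [X → . g Y g], [X → . x -], [Y → . ) x], [Y → . g x X], [Y → g x . X] }  — shift
  I5: { [Y → g x X .] }  — reduce
  I6: { [X → . Y X )], [X → . Y], [X → . g Y g], [X → . x -], [X → Y . X )], [X → Y .], [Y → . ) x], [Y → . g x X] }  — shift, reduce
  I7: { [X → g . Y g], [Y → . ) x], [Y → . g x X], [Y → g . x X] }  — shift
  I8: { [X → x . -] }  — shift
  I9: { [X → x - .] }  — reduce
  I10: { [X → g Y . g] }  — shift
  I11: { [X → g Y g .] }  — reduce
  I12: { [X → Y X . )] }  — shift
  I13: { [X → Y X ) .] }  — reduce
  I14: { [Y → ) x .] }  — reduce

Conflict in state I6:
  Shift-reduce conflict between [X → Y .] and [X → . g Y g]
So the grammar is NOT LR(0).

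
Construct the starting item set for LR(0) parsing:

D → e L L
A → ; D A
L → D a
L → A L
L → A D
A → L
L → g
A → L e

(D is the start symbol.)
First, augment the grammar with D' → D
I₀ = CLOSURE({ [D' → . D] }):
  [D' → . D] has the dot before D: add [D → . e L L]
No further items can be added.

I₀ = { [D → . e L L], [D' → . D] }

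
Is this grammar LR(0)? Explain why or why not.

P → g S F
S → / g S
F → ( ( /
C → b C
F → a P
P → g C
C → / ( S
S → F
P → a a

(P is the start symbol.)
Yes, the grammar is LR(0)

A grammar is LR(0) if no state in the canonical LR(0) collection has:
  - both a shift item (dot before a terminal) and a complete item (shift-reduce conflict), or
  - two or more complete items (reduce-reduce conflict; the accept item [P' → P .] counts as a complete item here).

Augment with P' → P and build the canonical LR(0) collection (I0 = CLOSURE({[P' → . P]}), then GOTO on every symbol after a dot until no new states appear). It has 23 states:
  I0: { [P → . a a], [P → . g C], [P → . g S F], [P' → . P] }  — shift
  I1: { [P' → P .] }  — accept
  I2: { [P → a . a] }  — shift
  I3: { [C → . / ( S], [C → . b C], [F → . ( ( /], [F → . a P], [P → g . C], [P → g . S F], [S → . / g S], [S → . F] }  — shift
  I4: { [F → ( . ( /] }  — shift
  I5: { [C → / . ( S], [S → / . g S] }  — shift
  I6: { [P → g C .] }  — reduce
  I7: { [S → F .] }  — reduce
  I8: { [F → . ( ( /], [F → . a P], [P → g S . F] }  — shift
  I9: { [F → a . P], [P → . a a], [P → . g C], [P → . g S F] }  — shift
  I10: { [C → . / ( S], [C → . b C], [C → b . C] }  — shift
  I11: { [C → / . ( S] }  — shift
  I12: { [C → b C .] }  — reduce
  I13: { [C → / ( . S], [F → . ( ( /], [F → . a P], [S → . / g S], [S → . F] }  — shift
  I14: { [S → / . g S] }  — shift
  I15: { [C → / ( S .] }  — reduce
  I16: { [F → . ( ( /], [F → . a P], [S → . / g S], [S → . F], [S → / g . S] }  — shift
  I17: { [S → / g S .] }  — reduce
  I18: { [F → a P .] }  — reduce
  I19: { [P → g S F .] }  — reduce
  I20: { [F → ( ( . /] }  — shift
  I21: { [F → ( ( / .] }  — reduce
  I22: { [P → a a .] }  — reduce

Every state is either a pure shift/goto state or contains exactly one complete item and nothing to shift — no conflicts. The grammar is LR(0).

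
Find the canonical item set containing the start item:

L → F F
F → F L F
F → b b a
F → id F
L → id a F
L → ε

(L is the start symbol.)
{ [F → . F L F], [F → . b b a], [F → . id F], [L → . F F], [L → . id a F], [L → .], [L' → . L] }

First, augment the grammar with L' → L
I₀ = CLOSURE({ [L' → . L] }):
  [L' → . L] has the dot before L: add [L → . F F], [L → . id a F], [L → .]
  [L → . F F] has the dot before F: add [F → . F L F], [F → . b b a], [F → . id F]
No further items can be added.

I₀ = { [F → . F L F], [F → . b b a], [F → . id F], [L → . F F], [L → . id a F], [L → .], [L' → . L] }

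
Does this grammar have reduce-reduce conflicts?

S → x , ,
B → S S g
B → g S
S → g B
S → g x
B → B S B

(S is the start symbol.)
No reduce-reduce conflicts

A reduce-reduce conflict occurs when an LR(0) state has two complete items [A → α .] and [B → β .] — both call for a reduction, and with no lookahead the parser cannot choose between them.

Augment with S' → S and build the canonical LR(0) collection (I0 = CLOSURE({[S' → . S]}), then GOTO on every symbol after a dot until no new states appear). It has 15 states:
  I0: { [S → . g B], [S → . g x], [S → . x , ,], [S' → . S] }  — shift
  I1: { [S' → S .] }  — accept
  I2: { [B → . B S B], [B → . S S g], [B → . g S], [S → . g B], [S → . g x], [S → . x , ,], [S → g . B], [S → g . x] }  — shift
  I3: { [S → x . , ,] }  — shift
  I4: { [S → x , . ,] }  — shift
  I5: { [S → x , , .] }  — reduce
  I6: { [B → B . S B], [S → . g B], [S → . g x], [S → . x , ,], [S → g B .] }  — shift, reduce
  I7: { [B → S . S g], [S → . g B], [S → . g x], [S → . x , ,] }  — shift
  I8: { [B → . B S B], [B → . S S g], [B → . g S], [B → g . S], [S → . g B], [S → . g x], [S → . x , ,], [S → g . B], [S → g . x] }  — shift
  I9: { [S → g x .], [S → x . , ,] }  — shift, reduce
  I10: { [B → S . S g], [B → g S .], [S → . g B], [S → . g x], [S → . x , ,] }  — shift, reduce
  I11: { [B → S S . g] }  — shift
  I12: { [B → S S g .] }  — reduce
  I13: { [B → . B S B], [B → . S S g], [B → . g S], [B → B S . B], [S → . g B], [S → . g x], [S → . x , ,] }  — shift
  I14: { [B → B . S B], [B → B S B .], [S → . g B], [S → . g x], [S → . x , ,] }  — shift, reduce

No state contains more than one complete item.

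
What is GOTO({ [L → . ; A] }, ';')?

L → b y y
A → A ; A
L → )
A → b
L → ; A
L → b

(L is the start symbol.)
{ [A → . A ; A], [A → . b], [L → ; . A] }

GOTO(I, ';') = CLOSURE({ [A → αX.β] : [A → α.Xβ] ∈ I, X = ';' })

Items with dot before ';', with the dot advanced:
  [L → . ; A] → [L → ; . A]
Closure of the advanced items:
  [L → ; . A] has the dot before A: add [A → . A ; A], [A → . b]

GOTO = { [A → . A ; A], [A → . b], [L → ; . A] }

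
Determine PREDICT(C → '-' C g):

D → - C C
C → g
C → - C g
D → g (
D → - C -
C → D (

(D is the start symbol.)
PREDICT(C → '-' C g) = (FIRST(RHS) \ {ε}) ∪ (FOLLOW(C) if ε ∈ FIRST(RHS), i.e. RHS ⇒* ε)
FIRST('-' C g) = { '-' }
ε ∉ FIRST('-' C g), so FOLLOW(C) is not added.
PREDICT(C → '-' C g) = { '-' }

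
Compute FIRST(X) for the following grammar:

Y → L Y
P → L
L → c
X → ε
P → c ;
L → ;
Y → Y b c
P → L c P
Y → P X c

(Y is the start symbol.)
To compute FIRST(X), examine every production with X on the left-hand side, reading each right-hand side left to right until a non-nullable symbol is reached.

From X → ε:
  - ε-production, so ε ∈ FIRST(X)

Collecting: FIRST(X) = { ε }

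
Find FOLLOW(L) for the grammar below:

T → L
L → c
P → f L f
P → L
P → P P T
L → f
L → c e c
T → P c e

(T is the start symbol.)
To compute FOLLOW(L), find every occurrence of L on a right-hand side N → α L β: add FIRST(β) \ {ε}, and if β is empty or nullable also add FOLLOW(N). Iterate to a fixed point.

In T → L: L is at the end, add FOLLOW(T)
In P → f L f: L is followed by f, add FIRST(f) \ {ε} = { 'f' }
In P → L: L is at the end, add FOLLOW(P)

The FOLLOW sets referred to above (computed the same way, to a fixed point):
  FOLLOW(T) = { $, 'c', 'f' }
  FOLLOW(P) = { 'c', 'f' }

Taking the union: FOLLOW(L) = { $, 'c', 'f' }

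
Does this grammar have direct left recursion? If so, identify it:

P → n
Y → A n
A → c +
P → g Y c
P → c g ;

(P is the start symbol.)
P → n: starts with n
Y → A n: starts with A
A → c +: starts with c
P → g Y c: starts with g
P → c g ;: starts with c

No direct left recursion found.

Answer: No direct left recursion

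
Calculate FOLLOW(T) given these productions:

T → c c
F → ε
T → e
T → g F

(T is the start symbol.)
{ $ }

To compute FOLLOW(T), find every occurrence of T on a right-hand side N → α T β: add FIRST(β) \ {ε}, and if β is empty or nullable also add FOLLOW(N). Iterate to a fixed point.

T is the start symbol, so $ ∈ FOLLOW(T).
T does not occur on any right-hand side.

Taking the union: FOLLOW(T) = { $ }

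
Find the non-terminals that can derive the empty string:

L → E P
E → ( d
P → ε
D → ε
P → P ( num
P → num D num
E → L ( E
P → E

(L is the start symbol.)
A non-terminal is nullable if it can derive ε (the empty string): either it has an ε-production, or it has a production whose right-hand side consists entirely of nullable non-terminals.

ε-productions: P → ε, D → ε
So P, D are immediately nullable.
No further non-terminal can be added: every production for the remaining non-terminals contains a terminal or a non-nullable non-terminal.
Nullable = { 'D', 'P' }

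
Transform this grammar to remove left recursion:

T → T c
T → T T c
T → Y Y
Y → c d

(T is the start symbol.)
T is directly left-recursive. The standard transformation for
  A → A α₁ | ... | A α_m | β₁ | ... | β_n
is
  A  → β₁ A' | ... | β_n A'
  A' → α₁ A' | ... | α_m A' | ε

T → Y Y becomes T → Y Y T'
T → T c becomes T' → c T'
T → T T c becomes T' → T c T'
Add T' → ε

Productions for other non-terminals are unchanged:
  Y → c d

Resulting grammar:
T → Y Y T'
T' → c T'
T' → T c T'
T' → ε
Y → c d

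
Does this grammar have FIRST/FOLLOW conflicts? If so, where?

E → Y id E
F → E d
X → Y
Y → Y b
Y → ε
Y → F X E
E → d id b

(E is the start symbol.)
Yes. Y → Y b with FOLLOW(Y) on { 'b', 'd', 'id' }; Y → F X E with FOLLOW(Y) on { 'b', 'd', 'id' }

A FIRST/FOLLOW conflict occurs when a non-terminal N has a nullable alternative N → β (β ⇒* ε) and another alternative N → α with FIRST(α) ∩ FOLLOW(N) ≠ ∅: on such a lookahead the parser cannot decide between expanding α and letting N vanish via β.

Nullable non-terminals: X, Y.
FIRST sets used below: FIRST(Y) = { 'b', 'd', 'id', ε }, FIRST(F) = { 'b', 'd', 'id' }
X has a nullable alternative but only one production, so nothing to check.

Y: nullable alternative(s) Y → ε; FOLLOW(Y) = { 'b', 'd', 'id' }
  Y → Y b: FIRST \ {ε} = { 'b', 'd', 'id' } — overlaps FOLLOW(Y) on { 'b', 'd', 'id' }: CONFLICT
  Y → ε: FIRST \ {ε} = { } — this is the only nullable alternative, skip
  Y → F X E: FIRST \ {ε} = { 'b', 'd', 'id' } — overlaps FOLLOW(Y) on { 'b', 'd', 'id' }: CONFLICT

E, F have no nullable alternative, so no FIRST/FOLLOW check is needed there.

So the grammar has 2 FIRST/FOLLOW conflicts (marked CONFLICT above).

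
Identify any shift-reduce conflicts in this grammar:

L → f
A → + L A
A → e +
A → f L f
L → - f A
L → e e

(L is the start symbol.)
No shift-reduce conflicts

Augment with L' → L and build the canonical LR(0) collection (I0 = CLOSURE({[L' → . L]}), then GOTO on every symbol after a dot until no new states appear). It has 16 states:
  I0: { [L → . - f A], [L → . e e], [L → . f], [L' → . L] }  — shift
  I1: { [L → - . f A] }  — shift
  I2: { [L' → L .] }  — accept
  I3: { [L → e . e] }  — shift
  I4: { [L → f .] }  — reduce
  I5: { [L → e e .] }  — reduce
  I6: { [A → . + L A], [A → . e +], [A → . f L f], [L → - f . A] }  — shift
  I7: { [A → + . L A], [L → . - f A], [L → . e e], [L → . f] }  — shift
  I8: { [L → - f A .] }  — reduce
  I9: { [A → e . +] }  — shift
  I10: { [A → f . L f], [L → . - f A], [L → . e e], [L → . f] }  — shift
  I11: { [A → f L . f] }  — shift
  I12: { [A → f L f .] }  — reduce
  I13: { [A → e + .] }  — reduce
  I14: { [A → + L . A], [A → . + L A], [A → . e +], [A → . f L f] }  — shift
  I15: { [A → + L A .] }  — reduce

No state contains both a complete item and a shift item.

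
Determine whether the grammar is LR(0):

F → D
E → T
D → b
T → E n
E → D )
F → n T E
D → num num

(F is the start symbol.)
Augment with F' → F and build the canonical LR(0) collection (I0 = CLOSURE({[F' → . F]}), then GOTO on every symbol after a dot until no new states appear). It has 14 states:
  I0: { [D → . b], [D → . num num], [F → . D], [F → . n T E], [F' → . F] }  — shift
  I1: { [F → D .] }  — reduce
  I2: { [F' → F .] }  — accept
  I3: { [D → b .] }  — reduce
  I4: { [D → . b], [D → . num num], [E → . D )], [E → . T], [F → n . T E], [T → . E n] }  — shift
  I5: { [D → num . num] }  — shift
  I6: { [D → num num .] }  — reduce
  I7: { [E → D . )] }  — shift
  I8: { [T → E . n] }  — shift
  I9: { [D → . b], [D → . num num], [E → . D )], [E → . T], [E → T .], [F → n T . E], [T → . E n] }  — shift, reduce
  I10: { [F → n T E .], [T → E . n] }  — shift, reduce
  I11: { [E → T .] }  — reduce
  I12: { [T → E n .] }  — reduce
  I13: { [E → D ) .] }  — reduce

Conflict in state I9:
  Shift-reduce conflict between [E → T .] and [D → . b]
So the grammar is NOT LR(0).

Answer: No. Shift-reduce conflict between [E → T .] and [D → . b]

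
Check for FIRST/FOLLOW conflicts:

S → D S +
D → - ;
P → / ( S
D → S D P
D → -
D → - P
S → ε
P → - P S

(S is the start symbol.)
Yes. S → D S '+' with FOLLOW(S) on { '-' }

Nullable non-terminals: S.
FIRST sets used below: FIRST(D) = { '-' }

S: nullable alternative(s) S → ε; FOLLOW(S) = { $, '+', '-', '/' }
  S → D S +: FIRST \ {ε} = { '-' } — overlaps FOLLOW(S) on { '-' }: CONFLICT
  S → ε: FIRST \ {ε} = { } — this is the only nullable alternative, skip

D, P have no nullable alternative, so no FIRST/FOLLOW check is needed there.

So the grammar has 1 FIRST/FOLLOW conflict (marked CONFLICT above).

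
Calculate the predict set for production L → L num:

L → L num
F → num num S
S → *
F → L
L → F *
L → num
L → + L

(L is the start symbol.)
PREDICT(L → L num) = (FIRST(RHS) \ {ε}) ∪ (FOLLOW(L) if ε ∈ FIRST(RHS), i.e. RHS ⇒* ε)
FIRST(L) = { '+', 'num' }
FIRST(L num) = { '+', 'num' }
ε ∉ FIRST(L num), so FOLLOW(L) is not added.
PREDICT(L → L num) = { '+', 'num' }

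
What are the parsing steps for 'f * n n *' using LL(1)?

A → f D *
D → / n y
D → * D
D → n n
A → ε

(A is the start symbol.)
LL(1) parsing maintains a stack (initially the start symbol over $) and the input. At each step: if the stack top is a terminal, match it against the current input token; if it is a non-terminal N, replace it with the RHS of M[N, lookahead] (the unique production whose predict set contains the lookahead).

Stack is shown with the top on the left.

Stack    Input        Action
----------------------------
A $      f * n n * $  output A → f D *
f D * $  f * n n * $  match 'f'
D * $    * n n * $    output D → * D
* D * $  * n n * $    match '*'
D * $    n n * $      output D → n n
n n * $  n n * $      match 'n'
n * $    n * $        match 'n'
* $      * $          match '*'
$        $            accept

The string is accepted.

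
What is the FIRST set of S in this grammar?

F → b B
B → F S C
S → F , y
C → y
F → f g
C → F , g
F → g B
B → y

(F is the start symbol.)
To compute FIRST(S), examine every production with S on the left-hand side, reading each right-hand side left to right until a non-nullable symbol is reached.

FIRST sets of the other non-terminals involved (by the same procedure, iterated to a fixed point):
  FIRST(F) = { 'b', 'f', 'g' }

From S → F , y:
  - F is a non-terminal: add FIRST(F) \ {ε} = { 'b', 'f', 'g' }
    F is not nullable, so stop

Collecting: FIRST(S) = { 'b', 'f', 'g' }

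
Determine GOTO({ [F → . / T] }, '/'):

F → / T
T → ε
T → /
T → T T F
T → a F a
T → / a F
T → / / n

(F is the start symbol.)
GOTO(I, '/') = CLOSURE({ [A → αX.β] : [A → α.Xβ] ∈ I, X = '/' })

Items with dot before '/', with the dot advanced:
  [F → . / T] → [F → / . T]
Closure of the advanced items:
  [F → / . T] has the dot before T: add [T → .], [T → . /], [T → . T T F], [T → . a F a], [T → . / a F], [T → . / / n]

GOTO = { [F → / . T], [T → . / / n], [T → . / a F], [T → . /], [T → . T T F], [T → . a F a], [T → .] }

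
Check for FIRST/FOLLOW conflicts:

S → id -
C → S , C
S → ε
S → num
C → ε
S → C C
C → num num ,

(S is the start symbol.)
Yes. S → C C with FOLLOW(S) on { ',' }; C → S ',' C with FOLLOW(C) on { ',', 'id', 'num' }; C → num num ',' with FOLLOW(C) on { 'num' }

A FIRST/FOLLOW conflict occurs when a non-terminal N has a nullable alternative N → β (β ⇒* ε) and another alternative N → α with FIRST(α) ∩ FOLLOW(N) ≠ ∅: on such a lookahead the parser cannot decide between expanding α and letting N vanish via β.

Nullable non-terminals: C, S.
FIRST sets used below: FIRST(S) = { ',', 'id', 'num', ε }, FIRST(C) = { ',', 'id', 'num', ε }

C: nullable alternative(s) C → ε; FOLLOW(C) = { $, ',', 'id', 'num' }
  C → S , C: FIRST \ {ε} = { ',', 'id', 'num' } — overlaps FOLLOW(C) on { ',', 'id', 'num' }: CONFLICT
  C → ε: FIRST \ {ε} = { } — this is the only nullable alternative, skip
  C → num num ,: FIRST \ {ε} = { 'num' } — overlaps FOLLOW(C) on { 'num' }: CONFLICT

S: nullable alternative(s) S → ε, S → C C; FOLLOW(S) = { $, ',' }
  S → id -: FIRST \ {ε} = { 'id' } — disjoint from FOLLOW(S)
  S → ε: FIRST \ {ε} = { } — disjoint from FOLLOW(S)
  S → num: FIRST \ {ε} = { 'num' } — disjoint from FOLLOW(S)
  S → C C: FIRST \ {ε} = { ',', 'id', 'num' } — overlaps FOLLOW(S) on { ',' }: CONFLICT

So the grammar has 3 FIRST/FOLLOW conflicts (marked CONFLICT above).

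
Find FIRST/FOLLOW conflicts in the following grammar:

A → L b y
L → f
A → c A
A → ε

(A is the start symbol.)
No FIRST/FOLLOW conflicts.

A FIRST/FOLLOW conflict occurs when a non-terminal N has a nullable alternative N → β (β ⇒* ε) and another alternative N → α with FIRST(α) ∩ FOLLOW(N) ≠ ∅: on such a lookahead the parser cannot decide between expanding α and letting N vanish via β.

Nullable non-terminals: A.
FIRST sets used below: FIRST(L) = { 'f' }

A: nullable alternative(s) A → ε; FOLLOW(A) = { $ }
  A → L b y: FIRST \ {ε} = { 'f' } — disjoint from FOLLOW(A)
  A → c A: FIRST \ {ε} = { 'c' } — disjoint from FOLLOW(A)
  A → ε: FIRST \ {ε} = { } — this is the only nullable alternative, skip

L has no nullable alternative, so no FIRST/FOLLOW check is needed there.

No FIRST/FOLLOW conflicts found.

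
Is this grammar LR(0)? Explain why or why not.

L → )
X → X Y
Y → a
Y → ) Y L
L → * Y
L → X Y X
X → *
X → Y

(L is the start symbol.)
No. Shift-reduce conflict between [L → ) .] and [Y → . ) Y L]

A grammar is LR(0) if no state in the canonical LR(0) collection has:
  - both a shift item (dot before a terminal) and a complete item (shift-reduce conflict), or
  - two or more complete items (reduce-reduce conflict; the accept item [L' → L .] counts as a complete item here).

Augment with L' → L and build the canonical LR(0) collection (I0 = CLOSURE({[L' → . L]}), then GOTO on every symbol after a dot until no new states appear). It has 15 states:
  I0: { [L → . )], [L → . * Y], [L → . X Y X], [L' → . L], [X → . *], [X → . X Y], [X → . Y], [Y → . ) Y L], [Y → . a] }  — shift
  I1: { [L → ) .], [Y → ) . Y L], [Y → . ) Y L], [Y → . a] }  — shift, reduce
  I2: { [L → * . Y], [X → * .], [Y → . ) Y L], [Y → . a] }  — shift, reduce
  I3: { [L' → L .] }  — accept
  I4: { [L → X . Y X], [X → X . Y], [Y → . ) Y L], [Y → . a] }  — shift
  I5: { [X → Y .] }  — reduce
  I6: { [Y → a .] }  — reduce
  I7: { [Y → ) . Y L], [Y → . ) Y L], [Y → . a] }  — shift
  I8: { [L → X Y . X], [X → . *], [X → . X Y], [X → . Y], [X → X Y .], [Y → . ) Y L], [Y → . a] }  — shift, reduce
  I9: { [X → * .] }  — reduce
  I10: { [L → X Y X .], [X → X . Y], [Y → . ) Y L], [Y → . a] }  — shift, reduce
  I11: { [X → X Y .] }  — reduce
  I12: { [L → . )], [L → . * Y], [L → . X Y X], [X → . *], [X → . X Y], [X → . Y], [Y → ) Y . L], [Y → . ) Y L], [Y → . a] }  — shift
  I13: { [Y → ) Y L .] }  — reduce
  I14: { [L → * Y .] }  — reduce

Conflict in state I1:
  Shift-reduce conflict between [L → ) .] and [Y → . ) Y L]
So the grammar is NOT LR(0).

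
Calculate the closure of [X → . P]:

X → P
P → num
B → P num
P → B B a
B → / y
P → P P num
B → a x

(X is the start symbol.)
To compute CLOSURE, for each item [A → α.Bβ] where B is a non-terminal, add [B → .γ] for all productions B → γ; repeat for the newly added items until nothing changes.

Start with: [X → . P]
  [X → . P] has the dot before P: add [P → . num], [P → . B B a], [P → . P P num]
  [P → . B B a] has the dot before B: add [B → . P num], [B → . / y], [B → . a x]
No further items can be added.

CLOSURE = { [B → . / y], [B → . P num], [B → . a x], [P → . B B a], [P → . P P num], [P → . num], [X → . P] }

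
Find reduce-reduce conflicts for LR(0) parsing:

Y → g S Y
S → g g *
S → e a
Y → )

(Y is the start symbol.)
Augment with Y' → Y and build the canonical LR(0) collection (I0 = CLOSURE({[Y' → . Y]}), then GOTO on every symbol after a dot until no new states appear). It has 11 states:
  I0: { [Y → . )], [Y → . g S Y], [Y' → . Y] }  — shift
  I1: { [Y → ) .] }  — reduce
  I2: { [Y' → Y .] }  — accept
  I3: { [S → . e a], [S → . g g *], [Y → g . S Y] }  — shift
  I4: { [Y → . )], [Y → . g S Y], [Y → g S . Y] }  — shift
  I5: { [S → e . a] }  — shift
  I6: { [S → g . g *] }  — shift
  I7: { [S → g g . *] }  — shift
  I8: { [S → g g * .] }  — reduce
  I9: { [S → e a .] }  — reduce
  I10: { [Y → g S Y .] }  — reduce

No state contains more than one complete item.

Answer: No reduce-reduce conflicts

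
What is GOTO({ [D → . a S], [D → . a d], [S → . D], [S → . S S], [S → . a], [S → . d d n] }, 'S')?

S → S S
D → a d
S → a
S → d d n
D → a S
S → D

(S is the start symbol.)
{ [D → . a S], [D → . a d], [S → . D], [S → . S S], [S → . a], [S → . d d n], [S → S . S] }

GOTO(I, 'S') = CLOSURE({ [A → αX.β] : [A → α.Xβ] ∈ I, X = 'S' })

Items with dot before 'S', with the dot advanced:
  [S → . S S] → [S → S . S]
Closure of the advanced items:
  [S → S . S] has the dot before S: add [S → . S S], [S → . a], [S → . d d n], [S → . D]
  [S → . D] has the dot before D: add [D → . a d], [D → . a S]

GOTO = { [D → . a S], [D → . a d], [S → . D], [S → . S S], [S → . a], [S → . d d n], [S → S . S] }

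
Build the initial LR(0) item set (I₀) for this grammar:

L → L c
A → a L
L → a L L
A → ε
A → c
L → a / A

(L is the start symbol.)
{ [L → . L c], [L → . a / A], [L → . a L L], [L' → . L] }

First, augment the grammar with L' → L
I₀ = CLOSURE({ [L' → . L] }):
  [L' → . L] has the dot before L: add [L → . L c], [L → . a L L], [L → . a / A]
No further items can be added.

I₀ = { [L → . L c], [L → . a / A], [L → . a L L], [L' → . L] }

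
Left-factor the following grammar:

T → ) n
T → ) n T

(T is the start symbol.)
T → ) n T'
T' → ε
T' → T

Left-factoring transforms A → αβ₁ | αβ₂ into A → αA' and A' → β₁ | β₂
(α is the longest common prefix among the alternatives). Repeat until
no nonterminal has two alternatives with a common prefix.

Round 1: T has alternatives sharing prefix ') n'. Introduce T': T → ) n T'
  Add: T' → ε
  Add: T' → T

No remaining common prefixes — done.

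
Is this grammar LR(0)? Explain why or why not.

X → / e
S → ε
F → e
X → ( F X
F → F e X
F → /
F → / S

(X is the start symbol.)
A grammar is LR(0) if no state in the canonical LR(0) collection has:
  - both a shift item (dot before a terminal) and a complete item (shift-reduce conflict), or
  - two or more complete items (reduce-reduce conflict; the accept item [X' → X .] counts as a complete item here).

Augment with X' → X and build the canonical LR(0) collection (I0 = CLOSURE({[X' → . X]}), then GOTO on every symbol after a dot until no new states appear). It has 12 states:
  I0: { [X → . ( F X], [X → . / e], [X' → . X] }  — shift
  I1: { [F → . / S], [F → . /], [F → . F e X], [F → . e], [X → ( . F X] }  — shift
  I2: { [X → / . e] }  — shift
  I3: { [X' → X .] }  — accept
  I4: { [X → / e .] }  — reduce
  I5: { [F → / . S], [F → / .], [S → .] }  — 2 reduces
  I6: { [F → F . e X], [X → ( F . X], [X → . ( F X], [X → . / e] }  — shift
  I7: { [F → e .] }  — reduce
  I8: { [X → ( F X .] }  — reduce
  I9: { [F → F e . X], [X → . ( F X], [X → . / e] }  — shift
  I10: { [F → F e X .] }  — reduce
  I11: { [F → / S .] }  — reduce

Conflict in state I5:
  Reduce-reduce conflict: [F → / .] and [S → .]
So the grammar is NOT LR(0).

Answer: No. Reduce-reduce conflict: [F → / .] and [S → .]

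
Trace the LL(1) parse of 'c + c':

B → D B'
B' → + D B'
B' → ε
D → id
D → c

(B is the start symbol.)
Stack is shown with the top on the left.

Stack     Input    Action
-------------------------
B $       c + c $  output B → D B'
D B' $    c + c $  output D → c
c B' $    c + c $  match 'c'
B' $      + c $    output B' → + D B'
+ D B' $  + c $    match '+'
D B' $    c $      output D → c
c B' $    c $      match 'c'
B' $      $        output B' → ε
$         $        accept

The string is accepted.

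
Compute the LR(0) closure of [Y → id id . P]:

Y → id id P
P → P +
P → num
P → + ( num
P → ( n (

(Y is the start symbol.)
{ [P → . ( n (], [P → . + ( num], [P → . P +], [P → . num], [Y → id id . P] }

To compute CLOSURE, for each item [A → α.Bβ] where B is a non-terminal, add [B → .γ] for all productions B → γ; repeat for the newly added items until nothing changes.

Start with: [Y → id id . P]
  [Y → id id . P] has the dot before P: add [P → . P +], [P → . num], [P → . + ( num], [P → . ( n (]
No further items can be added.

CLOSURE = { [P → . ( n (], [P → . + ( num], [P → . P +], [P → . num], [Y → id id . P] }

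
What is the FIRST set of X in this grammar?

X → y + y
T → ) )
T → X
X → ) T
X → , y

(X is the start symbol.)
To compute FIRST(X), examine every production with X on the left-hand side, reading each right-hand side left to right until a non-nullable symbol is reached.

From X → y + y:
  - y is a terminal: add 'y' and stop
From X → ) T:
  - ')' is a terminal: add ')' and stop
From X → , y:
  - ',' is a terminal: add ',' and stop

Collecting: FIRST(X) = { ')', ',', 'y' }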